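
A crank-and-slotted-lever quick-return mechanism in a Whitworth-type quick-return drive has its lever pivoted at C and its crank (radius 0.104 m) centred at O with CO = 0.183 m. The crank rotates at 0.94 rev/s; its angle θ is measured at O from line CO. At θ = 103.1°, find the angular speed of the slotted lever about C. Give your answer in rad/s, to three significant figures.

ω = 5.906 rad/s (from 0.94 rev/s).
Crank pin A relative to C: A = (d + r cosθ, r sinθ); lever angle φ = atan2(r sinθ, d + r cosθ).
Differentiating tanφ: φ̇ = rω(d cosθ + r)/(d² + r² + 2dr cosθ).
d² + r² + 2dr cosθ = |CA|² = 0.0356777 m²;  d cosθ + r = +0.062523 m.
|ω_lever| = |0.104·5.906·+0.062523| / 0.0356777 = 1.0764 rad/s.

1.08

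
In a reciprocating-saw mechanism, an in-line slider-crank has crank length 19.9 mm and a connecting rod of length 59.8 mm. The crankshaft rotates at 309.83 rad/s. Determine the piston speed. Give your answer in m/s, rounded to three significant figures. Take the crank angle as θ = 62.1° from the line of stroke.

6.34

ω = 309.8 rad/s
For an in-line slider-crank, x = r cosθ + √(L² − r² sin²θ), so v = −rω sinθ·[1 + r cosθ/√(L² − r² sin²θ)].
With r = 0.0199 m, L = 0.0598 m, θ = 62.1°: √(L² − r² sin²θ) = 0.057155 m.
v = −0.0199·309.8·0.88377·[1 + 0.0199·0.46793/0.057155] = -6.3367 m/s.
|v| = 6.3367 m/s.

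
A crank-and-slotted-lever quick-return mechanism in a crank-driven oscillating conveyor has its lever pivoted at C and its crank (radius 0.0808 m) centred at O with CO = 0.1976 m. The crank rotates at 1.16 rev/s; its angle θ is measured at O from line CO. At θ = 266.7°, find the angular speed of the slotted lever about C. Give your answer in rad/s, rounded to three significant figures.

ω = 7.288 rad/s (from 1.16 rev/s).
Crank pin A relative to C: A = (d + r cosθ, r sinθ); lever angle φ = atan2(r sinθ, d + r cosθ).
Differentiating tanφ: φ̇ = rω(d cosθ + r)/(d² + r² + 2dr cosθ).
d² + r² + 2dr cosθ = |CA|² = 0.0437363 m²;  d cosθ + r = +0.069425 m.
|ω_lever| = |0.0808·7.288·+0.069425| / 0.0437363 = 0.93482 rad/s.

0.935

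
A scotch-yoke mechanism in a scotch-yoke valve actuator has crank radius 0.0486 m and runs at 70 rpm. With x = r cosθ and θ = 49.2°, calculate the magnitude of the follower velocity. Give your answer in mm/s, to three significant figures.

270

ω = 7.33 rad/s (from 70 rpm).
x = r cosθ ⇒ ẋ = −rω sinθ.
|v| = rω|sinθ| = 0.0486·7.33·|sin 49.2°| = 0.26968 m/s = 269.68 mm/s.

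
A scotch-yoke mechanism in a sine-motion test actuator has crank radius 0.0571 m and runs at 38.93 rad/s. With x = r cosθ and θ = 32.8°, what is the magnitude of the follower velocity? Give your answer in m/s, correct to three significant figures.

1.20

ω = 38.93 rad/s
x = r cosθ ⇒ ẋ = −rω sinθ.
|v| = rω|sinθ| = 0.0571·38.93·|sin 32.8°| = 1.2042 m/s.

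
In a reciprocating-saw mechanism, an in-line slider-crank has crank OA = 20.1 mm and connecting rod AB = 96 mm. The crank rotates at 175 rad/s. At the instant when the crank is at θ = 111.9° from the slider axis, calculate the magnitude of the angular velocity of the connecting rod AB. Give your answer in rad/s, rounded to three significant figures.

ω = 175 rad/s
The rod makes angle φ with the slider axis where L sinφ = r sinθ; differentiating, L cosφ·φ̇ = r ω cosθ.
L cosφ = √(L² − r² sin²θ) = 0.094171 m.
|ω_rod| = r ω |cosθ| / √(L² − r² sin²θ) = 0.0201·175·0.37299/0.094171 = 13.932 rad/s.

13.9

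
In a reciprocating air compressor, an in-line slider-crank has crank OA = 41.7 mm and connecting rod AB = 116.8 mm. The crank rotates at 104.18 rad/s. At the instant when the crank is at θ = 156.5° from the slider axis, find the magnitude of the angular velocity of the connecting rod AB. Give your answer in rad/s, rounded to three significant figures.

ω = 104.2 rad/s
The rod makes angle φ with the slider axis where L sinφ = r sinθ; differentiating, L cosφ·φ̇ = r ω cosθ.
L cosφ = √(L² − r² sin²θ) = 0.11561 m.
|ω_rod| = r ω |cosθ| / √(L² − r² sin²θ) = 0.0417·104.2·0.91706/0.11561 = 34.46 rad/s.

34.5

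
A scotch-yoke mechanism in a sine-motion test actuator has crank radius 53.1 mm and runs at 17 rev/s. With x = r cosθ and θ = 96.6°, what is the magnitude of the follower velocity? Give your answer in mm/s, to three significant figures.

5630

ω = 106.8 rad/s (from 17 rev/s).
x = r cosθ ⇒ ẋ = −rω sinθ.
|v| = rω|sinθ| = 0.0531·106.8·|sin 96.6°| = 5.6342 m/s = 5634.2 mm/s.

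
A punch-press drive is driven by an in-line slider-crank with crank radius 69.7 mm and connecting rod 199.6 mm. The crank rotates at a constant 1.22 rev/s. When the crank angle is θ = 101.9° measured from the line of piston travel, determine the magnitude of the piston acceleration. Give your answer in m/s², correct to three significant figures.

2.23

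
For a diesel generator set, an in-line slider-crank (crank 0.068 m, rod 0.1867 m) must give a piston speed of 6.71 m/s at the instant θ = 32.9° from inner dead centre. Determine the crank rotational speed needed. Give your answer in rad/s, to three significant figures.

For an in-line slider-crank, |v_piston| = rω|sinθ|·[1 + r cosθ/√(L² − r² sin²θ)].
With r = 0.068 m, L = 0.1867 m, θ = 32.9°: the bracketed kinematic factor |dx/dθ| = 0.048459 m.
ω = v/|dx/dθ| = 6.71/0.048459 = 138.47 rad/s.

138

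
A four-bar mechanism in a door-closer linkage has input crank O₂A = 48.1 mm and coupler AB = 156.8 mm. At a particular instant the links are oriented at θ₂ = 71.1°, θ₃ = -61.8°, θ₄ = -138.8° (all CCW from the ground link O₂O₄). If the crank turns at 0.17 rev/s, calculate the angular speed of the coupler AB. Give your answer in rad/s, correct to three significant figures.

ω₂ = 1.068 rad/s (from 0.17 rev/s).
Differentiating the loop-closure r₂e^{iθ₂}+r₃e^{iθ₃}=r₁+r₄e^{iθ₄} gives r₂ω₂e^{iθ₂}+r₃ω₃e^{iθ₃}=r₄ω₄e^{iθ₄}.
Eliminating the other unknown: ω₃ = r₂ω₂ sin(θ₄−θ₂) / [r₃ sin(θ₃−θ₄)].
Numerator sine = +0.49849; denominator sine = +0.97437.
Result = 0.0481·1.068·(+0.49849) / (0.1568·(+0.97437)) = +0.16763 rad/s; magnitude 0.16763 rad/s.

0.168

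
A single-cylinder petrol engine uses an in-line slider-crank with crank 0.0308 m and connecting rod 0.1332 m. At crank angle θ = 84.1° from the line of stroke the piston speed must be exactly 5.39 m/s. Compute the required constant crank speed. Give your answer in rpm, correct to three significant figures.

For an in-line slider-crank, |v_piston| = rω|sinθ|·[1 + r cosθ/√(L² − r² sin²θ)].
With r = 0.0308 m, L = 0.1332 m, θ = 84.1°: the bracketed kinematic factor |dx/dθ| = 0.031385 m.
ω = v/|dx/dθ| = 5.39/0.031385 = 171.74 rad/s.
N = 60ω/(2π) = 1640 rpm.

1640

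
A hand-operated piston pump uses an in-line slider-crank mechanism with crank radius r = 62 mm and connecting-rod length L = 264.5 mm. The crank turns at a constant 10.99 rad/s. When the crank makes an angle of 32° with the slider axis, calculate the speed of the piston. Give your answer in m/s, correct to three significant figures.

0.433

ω = 10.99 rad/s
For an in-line slider-crank, x = r cosθ + √(L² − r² sin²θ), so v = −rω sinθ·[1 + r cosθ/√(L² − r² sin²θ)].
With r = 0.062 m, L = 0.2645 m, θ = 32°: √(L² − r² sin²θ) = 0.26245 m.
v = −0.062·10.99·0.52992·[1 + 0.062·0.84805/0.26245] = -0.43341 m/s.
|v| = 0.43341 m/s.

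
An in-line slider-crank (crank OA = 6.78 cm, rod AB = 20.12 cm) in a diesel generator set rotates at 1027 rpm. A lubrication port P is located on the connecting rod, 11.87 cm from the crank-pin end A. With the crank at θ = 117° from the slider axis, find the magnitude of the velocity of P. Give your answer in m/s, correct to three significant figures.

6.04

ω = 107.5 rad/s.  Crank-pin speed |V_A| = rω = 7.2917 m/s, perpendicular to OA.
Rod angle: sinφ = −(r/L) sinθ ⇒ φ = -17.473°; ω_rod = −rω cosθ/√(L²−r²sin²θ) = +17.249 rad/s.
V_P = V_A + ω_rod × AP, with AP = 0.1187 m along the rod.
Components: V_Px = −rω sinθ − a·ω_rod·sinφ = -5.8822 m/s;  V_Py = rω cosθ + a·ω_rod·cosφ = -1.3574 m/s.
|V_P| = √(V_Px² + V_Py²) = 6.0368 m/s.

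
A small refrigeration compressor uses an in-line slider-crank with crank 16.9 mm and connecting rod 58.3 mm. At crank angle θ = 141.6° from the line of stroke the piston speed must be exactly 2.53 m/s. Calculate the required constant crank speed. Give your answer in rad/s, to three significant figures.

313

For an in-line slider-crank, |v_piston| = rω|sinθ|·[1 + r cosθ/√(L² − r² sin²θ)].
With r = 0.0169 m, L = 0.0583 m, θ = 141.6°: the bracketed kinematic factor |dx/dθ| = 0.008073 m.
ω = v/|dx/dθ| = 2.53/0.008073 = 313.39 rad/s.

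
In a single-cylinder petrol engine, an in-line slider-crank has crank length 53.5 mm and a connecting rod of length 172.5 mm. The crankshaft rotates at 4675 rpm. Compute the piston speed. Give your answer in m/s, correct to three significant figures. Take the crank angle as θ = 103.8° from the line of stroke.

23.5

ω = 2π·4675/60 = 489.6 rad/s
For an in-line slider-crank, x = r cosθ + √(L² − r² sin²θ), so v = −rω sinθ·[1 + r cosθ/√(L² − r² sin²θ)].
With r = 0.0535 m, L = 0.1725 m, θ = 103.8°: √(L² − r² sin²θ) = 0.16449 m.
v = −0.0535·489.6·0.97113·[1 + 0.0535·-0.23853/0.16449] = -23.462 m/s.
|v| = 23.462 m/s.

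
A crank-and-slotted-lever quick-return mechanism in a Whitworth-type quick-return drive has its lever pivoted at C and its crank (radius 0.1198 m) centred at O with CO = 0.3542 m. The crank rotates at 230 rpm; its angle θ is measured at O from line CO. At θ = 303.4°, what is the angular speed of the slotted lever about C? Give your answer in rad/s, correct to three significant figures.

4.87

ω = 24.09 rad/s (from 230 rpm).
Crank pin A relative to C: A = (d + r cosθ, r sinθ); lever angle φ = atan2(r sinθ, d + r cosθ).
Differentiating tanφ: φ̇ = rω(d cosθ + r)/(d² + r² + 2dr cosθ).
d² + r² + 2dr cosθ = |CA|² = 0.186527 m²;  d cosθ + r = +0.31478 m.
|ω_lever| = |0.1198·24.09·+0.31478| / 0.186527 = 4.8694 rad/s.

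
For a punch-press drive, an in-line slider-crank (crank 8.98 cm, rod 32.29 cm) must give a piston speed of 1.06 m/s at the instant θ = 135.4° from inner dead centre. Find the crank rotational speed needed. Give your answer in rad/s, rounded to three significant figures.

21.1

For an in-line slider-crank, |v_piston| = rω|sinθ|·[1 + r cosθ/√(L² − r² sin²θ)].
With r = 0.0898 m, L = 0.3229 m, θ = 135.4°: the bracketed kinematic factor |dx/dθ| = 0.050323 m.
ω = v/|dx/dθ| = 1.06/0.050323 = 21.064 rad/s.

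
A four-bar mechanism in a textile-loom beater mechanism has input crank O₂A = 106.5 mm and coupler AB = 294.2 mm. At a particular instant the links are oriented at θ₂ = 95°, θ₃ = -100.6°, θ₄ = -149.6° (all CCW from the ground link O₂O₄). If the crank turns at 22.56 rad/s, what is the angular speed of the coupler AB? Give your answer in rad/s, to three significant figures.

9.77

ω₂ = 22.56 rad/s
Differentiating the loop-closure r₂e^{iθ₂}+r₃e^{iθ₃}=r₁+r₄e^{iθ₄} gives r₂ω₂e^{iθ₂}+r₃ω₃e^{iθ₃}=r₄ω₄e^{iθ₄}.
Eliminating the other unknown: ω₃ = r₂ω₂ sin(θ₄−θ₂) / [r₃ sin(θ₃−θ₄)].
Numerator sine = +0.90334; denominator sine = +0.75471.
Result = 0.1065·22.56·(+0.90334) / (0.2942·(+0.75471)) = +9.775 rad/s; magnitude 9.775 rad/s.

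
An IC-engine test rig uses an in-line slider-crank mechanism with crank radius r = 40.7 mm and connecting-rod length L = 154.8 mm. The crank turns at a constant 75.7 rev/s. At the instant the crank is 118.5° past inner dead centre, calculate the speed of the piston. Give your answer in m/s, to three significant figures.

ω = 2π·75.7 = 475.6 rad/s
For an in-line slider-crank, x = r cosθ + √(L² − r² sin²θ), so v = −rω sinθ·[1 + r cosθ/√(L² − r² sin²θ)].
With r = 0.0407 m, L = 0.1548 m, θ = 118.5°: √(L² − r² sin²θ) = 0.15061 m.
v = −0.0407·475.6·0.87882·[1 + 0.0407·-0.47716/0.15061] = -14.819 m/s.
|v| = 14.819 m/s.

14.8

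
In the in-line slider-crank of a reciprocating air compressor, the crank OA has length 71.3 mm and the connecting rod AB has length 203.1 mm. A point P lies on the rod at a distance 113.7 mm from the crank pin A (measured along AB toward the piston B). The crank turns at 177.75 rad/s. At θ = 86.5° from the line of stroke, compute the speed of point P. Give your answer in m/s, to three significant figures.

ω = 177.8 rad/s.  Crank-pin speed |V_A| = rω = 12.674 m/s, perpendicular to OA.
Rod angle: sinφ = −(r/L) sinθ ⇒ φ = -20.512°; ω_rod = −rω cosθ/√(L²−r²sin²θ) = -4.0673 rad/s.
V_P = V_A + ω_rod × AP, with AP = 0.1137 m along the rod.
Components: V_Px = −rω sinθ − a·ω_rod·sinφ = -12.812 m/s;  V_Py = rω cosθ + a·ω_rod·cosφ = +0.34057 m/s.
|V_P| = √(V_Px² + V_Py²) = 12.817 m/s.

12.8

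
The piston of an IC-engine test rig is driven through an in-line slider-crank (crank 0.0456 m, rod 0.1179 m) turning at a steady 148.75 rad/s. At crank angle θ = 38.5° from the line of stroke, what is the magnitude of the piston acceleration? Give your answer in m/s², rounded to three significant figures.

ω = 148.8 rad/s
x(θ) = r cosθ + √(L² − r² sin²θ); with ω constant, a = ω²·d²x/dθ².
d²x/dθ² = −r cosθ − r²(cos2θ)/√u − r⁴ sin²2θ/(4u^{3/2}),  u = L² − r² sin²θ = 0.0130946 m².
Substituting r = 0.0456 m, L = 0.1179 m, θ = 38.5°: d²x/dθ² = -0.040459 m.
a = ω²·d²x/dθ² = (148.8)²·(-0.040459) = -895.23 m/s²;  |a| = 895.23 m/s².

895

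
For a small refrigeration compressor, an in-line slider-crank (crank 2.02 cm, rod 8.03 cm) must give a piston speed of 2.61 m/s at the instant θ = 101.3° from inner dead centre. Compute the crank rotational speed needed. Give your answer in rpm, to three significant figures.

For an in-line slider-crank, |v_piston| = rω|sinθ|·[1 + r cosθ/√(L² − r² sin²θ)].
With r = 0.0202 m, L = 0.0803 m, θ = 101.3°: the bracketed kinematic factor |dx/dθ| = 0.018801 m.
ω = v/|dx/dθ| = 2.61/0.018801 = 138.82 rad/s.
N = 60ω/(2π) = 1325.7 rpm.

1330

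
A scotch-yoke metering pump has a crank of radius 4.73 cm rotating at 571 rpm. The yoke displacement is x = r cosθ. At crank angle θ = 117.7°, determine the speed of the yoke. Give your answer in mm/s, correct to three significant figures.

ω = 59.79 rad/s (from 571 rpm).
x = r cosθ ⇒ ẋ = −rω sinθ.
|v| = rω|sinθ| = 0.0473·59.79·|sin 117.7°| = 2.5042 m/s = 2504.2 mm/s.

2500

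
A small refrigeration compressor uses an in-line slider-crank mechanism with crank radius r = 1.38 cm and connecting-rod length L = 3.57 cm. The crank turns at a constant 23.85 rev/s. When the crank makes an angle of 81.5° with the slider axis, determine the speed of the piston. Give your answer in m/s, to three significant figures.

2.17

ω = 2π·23.9 = 149.9 rad/s
For an in-line slider-crank, x = r cosθ + √(L² − r² sin²θ), so v = −rω sinθ·[1 + r cosθ/√(L² − r² sin²θ)].
With r = 0.0138 m, L = 0.0357 m, θ = 81.5°: √(L² − r² sin²θ) = 0.032988 m.
v = −0.0138·149.9·0.98902·[1 + 0.0138·0.14781/0.032988] = -2.1717 m/s.
|v| = 2.1717 m/s.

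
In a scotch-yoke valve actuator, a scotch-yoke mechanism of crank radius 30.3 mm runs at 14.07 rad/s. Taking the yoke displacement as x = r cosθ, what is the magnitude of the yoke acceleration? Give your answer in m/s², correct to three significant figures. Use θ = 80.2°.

1.02

ω = 14.07 rad/s
x = r cosθ ⇒ ẍ = −rω² cosθ (ω constant).
|a| = rω²|cosθ| = 0.0303·(14.07)²·|cos 80.2°| = 1.021 m/s².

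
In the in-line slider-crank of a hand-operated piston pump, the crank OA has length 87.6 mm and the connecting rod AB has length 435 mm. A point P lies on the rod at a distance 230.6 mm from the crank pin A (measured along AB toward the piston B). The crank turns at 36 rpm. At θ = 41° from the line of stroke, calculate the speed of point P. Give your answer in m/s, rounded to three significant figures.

ω = 3.77 rad/s.  Crank-pin speed |V_A| = rω = 0.33024 m/s, perpendicular to OA.
Rod angle: sinφ = −(r/L) sinθ ⇒ φ = -7.592°; ω_rod = −rω cosθ/√(L²−r²sin²θ) = -0.57803 rad/s.
V_P = V_A + ω_rod × AP, with AP = 0.2306 m along the rod.
Components: V_Px = −rω sinθ − a·ω_rod·sinφ = -0.23427 m/s;  V_Py = rω cosθ + a·ω_rod·cosφ = +0.11711 m/s.
|V_P| = √(V_Px² + V_Py²) = 0.26191 m/s.

0.262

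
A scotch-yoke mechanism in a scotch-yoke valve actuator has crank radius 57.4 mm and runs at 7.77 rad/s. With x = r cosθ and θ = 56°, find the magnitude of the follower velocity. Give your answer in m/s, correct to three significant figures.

0.370

ω = 7.77 rad/s
x = r cosθ ⇒ ẋ = −rω sinθ.
|v| = rω|sinθ| = 0.0574·7.77·|sin 56°| = 0.36975 m/s.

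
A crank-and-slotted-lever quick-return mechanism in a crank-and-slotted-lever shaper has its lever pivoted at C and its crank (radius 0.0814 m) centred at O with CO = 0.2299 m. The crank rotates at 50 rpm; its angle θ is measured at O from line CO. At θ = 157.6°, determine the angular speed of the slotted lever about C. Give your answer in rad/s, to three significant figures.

2.25

ω = 5.236 rad/s (from 50 rpm).
Crank pin A relative to C: A = (d + r cosθ, r sinθ); lever angle φ = atan2(r sinθ, d + r cosθ).
Differentiating tanφ: φ̇ = rω(d cosθ + r)/(d² + r² + 2dr cosθ).
d² + r² + 2dr cosθ = |CA|² = 0.0248763 m²;  d cosθ + r = -0.13115 m.
|ω_lever| = |0.0814·5.236·-0.13115| / 0.0248763 = 2.2471 rad/s.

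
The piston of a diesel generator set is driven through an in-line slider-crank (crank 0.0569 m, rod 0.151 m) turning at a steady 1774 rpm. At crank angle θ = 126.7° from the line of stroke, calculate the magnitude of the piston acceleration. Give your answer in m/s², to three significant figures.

1370

ω = 2π·1774/60 = 185.8 rad/s
x(θ) = r cosθ + √(L² − r² sin²θ); with ω constant, a = ω²·d²x/dθ².
d²x/dθ² = −r cosθ − r²(cos2θ)/√u − r⁴ sin²2θ/(4u^{3/2}),  u = L² − r² sin²θ = 0.0207197 m².
Substituting r = 0.0569 m, L = 0.151 m, θ = 126.7°: d²x/dθ² = +0.039624 m.
a = ω²·d²x/dθ² = (185.8)²·(+0.039624) = +1367.5 m/s²;  |a| = 1367.5 m/s².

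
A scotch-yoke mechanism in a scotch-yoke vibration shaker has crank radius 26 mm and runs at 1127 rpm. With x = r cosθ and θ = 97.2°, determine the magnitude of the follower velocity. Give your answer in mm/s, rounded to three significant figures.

ω = 118 rad/s (from 1127 rpm).
x = r cosθ ⇒ ẋ = −rω sinθ.
|v| = rω|sinθ| = 0.026·118·|sin 97.2°| = 3.0443 m/s = 3044.3 mm/s.

3040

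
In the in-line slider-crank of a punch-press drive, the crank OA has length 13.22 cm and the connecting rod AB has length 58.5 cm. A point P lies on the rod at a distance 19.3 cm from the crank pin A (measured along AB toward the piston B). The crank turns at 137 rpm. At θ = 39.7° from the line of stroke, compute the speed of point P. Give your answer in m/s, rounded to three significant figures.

ω = 14.35 rad/s.  Crank-pin speed |V_A| = rω = 1.8966 m/s, perpendicular to OA.
Rod angle: sinφ = −(r/L) sinθ ⇒ φ = -8.300°; ω_rod = −rω cosθ/√(L²−r²sin²θ) = -2.5209 rad/s.
V_P = V_A + ω_rod × AP, with AP = 0.193 m along the rod.
Components: V_Px = −rω sinθ − a·ω_rod·sinφ = -1.2817 m/s;  V_Py = rω cosθ + a·ω_rod·cosφ = +0.97783 m/s.
|V_P| = √(V_Px² + V_Py²) = 1.6121 m/s.

1.61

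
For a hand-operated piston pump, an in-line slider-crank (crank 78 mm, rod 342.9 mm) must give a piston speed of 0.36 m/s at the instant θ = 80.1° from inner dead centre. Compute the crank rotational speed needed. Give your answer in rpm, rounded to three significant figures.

43.0

For an in-line slider-crank, |v_piston| = rω|sinθ|·[1 + r cosθ/√(L² − r² sin²θ)].
With r = 0.078 m, L = 0.3429 m, θ = 80.1°: the bracketed kinematic factor |dx/dθ| = 0.079922 m.
ω = v/|dx/dθ| = 0.36/0.079922 = 4.5044 rad/s.
N = 60ω/(2π) = 43.014 rpm.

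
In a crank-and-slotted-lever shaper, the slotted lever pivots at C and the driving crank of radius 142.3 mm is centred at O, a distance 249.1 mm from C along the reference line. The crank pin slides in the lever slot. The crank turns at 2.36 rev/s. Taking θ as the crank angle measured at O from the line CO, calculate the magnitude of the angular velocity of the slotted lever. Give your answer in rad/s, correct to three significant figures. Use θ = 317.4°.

ω = 14.83 rad/s (from 2.36 rev/s).
Crank pin A relative to C: A = (d + r cosθ, r sinθ); lever angle φ = atan2(r sinθ, d + r cosθ).
Differentiating tanφ: φ̇ = rω(d cosθ + r)/(d² + r² + 2dr cosθ).
d² + r² + 2dr cosθ = |CA|² = 0.134485 m²;  d cosθ + r = +0.32566 m.
|ω_lever| = |0.1423·14.83·+0.32566| / 0.134485 = 5.1096 rad/s.

5.11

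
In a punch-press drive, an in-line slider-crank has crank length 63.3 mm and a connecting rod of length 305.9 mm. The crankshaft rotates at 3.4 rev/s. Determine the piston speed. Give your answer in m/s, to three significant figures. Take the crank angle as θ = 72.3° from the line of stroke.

1.37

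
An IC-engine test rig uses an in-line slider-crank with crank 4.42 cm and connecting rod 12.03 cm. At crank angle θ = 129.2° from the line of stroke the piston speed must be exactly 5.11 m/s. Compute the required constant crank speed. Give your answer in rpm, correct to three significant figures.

For an in-line slider-crank, |v_piston| = rω|sinθ|·[1 + r cosθ/√(L² − r² sin²θ)].
With r = 0.0442 m, L = 0.1203 m, θ = 129.2°: the bracketed kinematic factor |dx/dθ| = 0.025955 m.
ω = v/|dx/dθ| = 5.11/0.025955 = 196.88 rad/s.
N = 60ω/(2π) = 1880.1 rpm.

1880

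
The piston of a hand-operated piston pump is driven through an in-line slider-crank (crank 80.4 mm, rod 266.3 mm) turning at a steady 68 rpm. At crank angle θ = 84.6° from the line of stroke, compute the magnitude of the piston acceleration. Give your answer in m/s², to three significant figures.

ω = 2π·68/60 = 7.121 rad/s
x(θ) = r cosθ + √(L² − r² sin²θ); with ω constant, a = ω²·d²x/dθ².
d²x/dθ² = −r cosθ − r²(cos2θ)/√u − r⁴ sin²2θ/(4u^{3/2}),  u = L² − r² sin²θ = 0.0645088 m².
Substituting r = 0.0804 m, L = 0.2663 m, θ = 84.6°: d²x/dθ² = +0.017411 m.
a = ω²·d²x/dθ² = (7.121)²·(+0.017411) = +0.88289 m/s²;  |a| = 0.88289 m/s².

0.883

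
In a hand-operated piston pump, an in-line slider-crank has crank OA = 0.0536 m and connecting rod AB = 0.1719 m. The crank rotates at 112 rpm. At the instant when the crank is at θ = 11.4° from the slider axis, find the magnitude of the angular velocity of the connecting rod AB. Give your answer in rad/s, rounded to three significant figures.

ω = 11.73 rad/s (converted from 112 rpm).
The rod makes angle φ with the slider axis where L sinφ = r sinθ; differentiating, L cosφ·φ̇ = r ω cosθ.
L cosφ = √(L² − r² sin²θ) = 0.17157 m.
|ω_rod| = r ω |cosθ| / √(L² − r² sin²θ) = 0.0536·11.73·0.98027/0.17157 = 3.5918 rad/s.

3.59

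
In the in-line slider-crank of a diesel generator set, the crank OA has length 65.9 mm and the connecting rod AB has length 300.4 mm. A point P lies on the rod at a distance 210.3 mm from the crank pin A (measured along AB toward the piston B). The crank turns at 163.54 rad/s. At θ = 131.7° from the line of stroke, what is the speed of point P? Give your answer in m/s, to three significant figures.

ω = 163.5 rad/s.  Crank-pin speed |V_A| = rω = 10.777 m/s, perpendicular to OA.
Rod angle: sinφ = −(r/L) sinθ ⇒ φ = -9.427°; ω_rod = −rω cosθ/√(L²−r²sin²θ) = +24.193 rad/s.
V_P = V_A + ω_rod × AP, with AP = 0.2103 m along the rod.
Components: V_Px = −rω sinθ − a·ω_rod·sinφ = -7.2134 m/s;  V_Py = rω cosθ + a·ω_rod·cosφ = -2.1503 m/s.
|V_P| = √(V_Px² + V_Py²) = 7.5271 m/s.

7.53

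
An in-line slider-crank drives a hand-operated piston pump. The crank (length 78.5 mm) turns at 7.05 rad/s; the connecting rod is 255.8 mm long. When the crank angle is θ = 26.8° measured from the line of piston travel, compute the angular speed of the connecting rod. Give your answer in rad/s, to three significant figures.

1.95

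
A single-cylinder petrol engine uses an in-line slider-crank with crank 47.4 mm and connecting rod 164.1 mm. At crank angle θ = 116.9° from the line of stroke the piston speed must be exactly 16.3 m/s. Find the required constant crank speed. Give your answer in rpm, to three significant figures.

4260

For an in-line slider-crank, |v_piston| = rω|sinθ|·[1 + r cosθ/√(L² − r² sin²θ)].
With r = 0.0474 m, L = 0.1641 m, θ = 116.9°: the bracketed kinematic factor |dx/dθ| = 0.036554 m.
ω = v/|dx/dθ| = 16.3/0.036554 = 445.91 rad/s.
N = 60ω/(2π) = 4258.2 rpm.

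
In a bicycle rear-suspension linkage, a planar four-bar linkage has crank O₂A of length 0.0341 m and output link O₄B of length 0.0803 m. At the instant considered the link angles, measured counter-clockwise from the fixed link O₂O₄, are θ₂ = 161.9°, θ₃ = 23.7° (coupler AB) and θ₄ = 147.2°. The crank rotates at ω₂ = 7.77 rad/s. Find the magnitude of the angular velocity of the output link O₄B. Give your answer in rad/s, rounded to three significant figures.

2.64

ω₂ = 7.77 rad/s
Differentiating the loop-closure r₂e^{iθ₂}+r₃e^{iθ₃}=r₁+r₄e^{iθ₄} gives r₂ω₂e^{iθ₂}+r₃ω₃e^{iθ₃}=r₄ω₄e^{iθ₄}.
Eliminating the other unknown: ω₄ = r₂ω₂ sin(θ₂−θ₃) / [r₄ sin(θ₄−θ₃)].
Numerator sine = +0.66653; denominator sine = +0.83389.
Result = 0.0341·7.77·(+0.66653) / (0.0803·(+0.83389)) = +2.6374 rad/s; magnitude 2.6374 rad/s.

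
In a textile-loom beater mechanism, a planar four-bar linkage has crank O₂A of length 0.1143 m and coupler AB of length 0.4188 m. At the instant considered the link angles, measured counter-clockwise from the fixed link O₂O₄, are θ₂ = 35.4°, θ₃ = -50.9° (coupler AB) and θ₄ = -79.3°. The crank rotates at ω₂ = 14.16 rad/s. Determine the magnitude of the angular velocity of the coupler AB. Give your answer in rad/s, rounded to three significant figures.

ω₂ = 14.16 rad/s
Differentiating the loop-closure r₂e^{iθ₂}+r₃e^{iθ₃}=r₁+r₄e^{iθ₄} gives r₂ω₂e^{iθ₂}+r₃ω₃e^{iθ₃}=r₄ω₄e^{iθ₄}.
Eliminating the other unknown: ω₃ = r₂ω₂ sin(θ₄−θ₂) / [r₃ sin(θ₃−θ₄)].
Numerator sine = -0.90851; denominator sine = +0.47562.
Result = 0.1143·14.16·(-0.90851) / (0.4188·(+0.47562)) = -7.3819 rad/s; magnitude 7.3819 rad/s.

7.38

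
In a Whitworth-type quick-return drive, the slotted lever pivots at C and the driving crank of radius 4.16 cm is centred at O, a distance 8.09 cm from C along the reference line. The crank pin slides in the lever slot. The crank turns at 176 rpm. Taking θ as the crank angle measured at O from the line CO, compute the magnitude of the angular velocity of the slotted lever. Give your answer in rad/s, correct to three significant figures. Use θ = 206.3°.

10.6

ω = 18.43 rad/s (from 176 rpm).
Crank pin A relative to C: A = (d + r cosθ, r sinθ); lever angle φ = atan2(r sinθ, d + r cosθ).
Differentiating tanφ: φ̇ = rω(d cosθ + r)/(d² + r² + 2dr cosθ).
d² + r² + 2dr cosθ = |CA|² = 0.00224123 m²;  d cosθ + r = -0.030926 m.
|ω_lever| = |0.0416·18.43·-0.030926| / 0.00224123 = 10.58 rad/s.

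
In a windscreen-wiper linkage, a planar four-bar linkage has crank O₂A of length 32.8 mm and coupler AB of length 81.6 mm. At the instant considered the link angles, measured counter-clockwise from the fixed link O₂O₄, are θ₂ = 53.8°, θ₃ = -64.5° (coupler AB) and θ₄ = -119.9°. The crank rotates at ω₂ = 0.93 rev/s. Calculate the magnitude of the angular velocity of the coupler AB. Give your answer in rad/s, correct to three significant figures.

ω₂ = 5.843 rad/s (from 0.93 rev/s).
Differentiating the loop-closure r₂e^{iθ₂}+r₃e^{iθ₃}=r₁+r₄e^{iθ₄} gives r₂ω₂e^{iθ₂}+r₃ω₃e^{iθ₃}=r₄ω₄e^{iθ₄}.
Eliminating the other unknown: ω₃ = r₂ω₂ sin(θ₄−θ₂) / [r₃ sin(θ₃−θ₄)].
Numerator sine = -0.10973; denominator sine = +0.82314.
Result = 0.0328·5.843·(-0.10973) / (0.0816·(+0.82314)) = -0.31312 rad/s; magnitude 0.31312 rad/s.

0.313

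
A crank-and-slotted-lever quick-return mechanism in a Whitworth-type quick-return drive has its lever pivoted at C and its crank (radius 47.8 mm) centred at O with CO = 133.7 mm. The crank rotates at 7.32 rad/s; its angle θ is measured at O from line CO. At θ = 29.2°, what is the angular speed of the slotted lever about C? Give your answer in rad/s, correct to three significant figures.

1.84

ω = 7.32 rad/s
Crank pin A relative to C: A = (d + r cosθ, r sinθ); lever angle φ = atan2(r sinθ, d + r cosθ).
Differentiating tanφ: φ̇ = rω(d cosθ + r)/(d² + r² + 2dr cosθ).
d² + r² + 2dr cosθ = |CA|² = 0.031318 m²;  d cosθ + r = +0.16451 m.
|ω_lever| = |0.0478·7.32·+0.16451| / 0.031318 = 1.838 rad/s.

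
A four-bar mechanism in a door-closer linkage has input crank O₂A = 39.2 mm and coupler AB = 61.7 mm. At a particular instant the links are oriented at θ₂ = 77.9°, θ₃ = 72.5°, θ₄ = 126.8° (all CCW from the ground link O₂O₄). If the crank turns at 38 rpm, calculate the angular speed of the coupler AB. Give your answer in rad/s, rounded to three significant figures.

ω₂ = 3.979 rad/s (from 38 rpm).
Differentiating the loop-closure r₂e^{iθ₂}+r₃e^{iθ₃}=r₁+r₄e^{iθ₄} gives r₂ω₂e^{iθ₂}+r₃ω₃e^{iθ₃}=r₄ω₄e^{iθ₄}.
Eliminating the other unknown: ω₃ = r₂ω₂ sin(θ₄−θ₂) / [r₃ sin(θ₃−θ₄)].
Numerator sine = +0.75356; denominator sine = -0.81208.
Result = 0.0392·3.979·(+0.75356) / (0.0617·(-0.81208)) = -2.346 rad/s; magnitude 2.346 rad/s.

2.35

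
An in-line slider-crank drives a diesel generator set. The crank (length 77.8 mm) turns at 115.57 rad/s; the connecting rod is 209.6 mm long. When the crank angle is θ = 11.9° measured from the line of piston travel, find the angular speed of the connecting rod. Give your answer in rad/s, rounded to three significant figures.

ω = 115.6 rad/s
The rod makes angle φ with the slider axis where L sinφ = r sinθ; differentiating, L cosφ·φ̇ = r ω cosθ.
L cosφ = √(L² − r² sin²θ) = 0.20899 m.
|ω_rod| = r ω |cosθ| / √(L² − r² sin²θ) = 0.0778·115.6·0.97851/0.20899 = 42.099 rad/s.

42.1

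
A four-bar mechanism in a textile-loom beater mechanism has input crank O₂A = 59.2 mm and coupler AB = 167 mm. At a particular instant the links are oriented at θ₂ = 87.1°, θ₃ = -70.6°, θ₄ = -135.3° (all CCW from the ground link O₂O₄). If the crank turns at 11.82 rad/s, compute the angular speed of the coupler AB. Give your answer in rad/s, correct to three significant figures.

3.13

ω₂ = 11.82 rad/s
Differentiating the loop-closure r₂e^{iθ₂}+r₃e^{iθ₃}=r₁+r₄e^{iθ₄} gives r₂ω₂e^{iθ₂}+r₃ω₃e^{iθ₃}=r₄ω₄e^{iθ₄}.
Eliminating the other unknown: ω₃ = r₂ω₂ sin(θ₄−θ₂) / [r₃ sin(θ₃−θ₄)].
Numerator sine = +0.67430; denominator sine = +0.90408.
Result = 0.0592·11.82·(+0.67430) / (0.167·(+0.90408)) = +3.1251 rad/s; magnitude 3.1251 rad/s.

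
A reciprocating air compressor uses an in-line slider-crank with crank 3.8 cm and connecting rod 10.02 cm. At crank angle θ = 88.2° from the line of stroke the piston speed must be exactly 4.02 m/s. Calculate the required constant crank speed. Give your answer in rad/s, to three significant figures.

For an in-line slider-crank, |v_piston| = rω|sinθ|·[1 + r cosθ/√(L² − r² sin²θ)].
With r = 0.038 m, L = 0.1002 m, θ = 88.2°: the bracketed kinematic factor |dx/dθ| = 0.03847 m.
ω = v/|dx/dθ| = 4.02/0.03847 = 104.5 rad/s.

104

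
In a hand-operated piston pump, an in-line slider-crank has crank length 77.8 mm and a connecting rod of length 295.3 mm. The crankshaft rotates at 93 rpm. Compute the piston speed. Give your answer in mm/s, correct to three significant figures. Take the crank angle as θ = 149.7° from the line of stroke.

295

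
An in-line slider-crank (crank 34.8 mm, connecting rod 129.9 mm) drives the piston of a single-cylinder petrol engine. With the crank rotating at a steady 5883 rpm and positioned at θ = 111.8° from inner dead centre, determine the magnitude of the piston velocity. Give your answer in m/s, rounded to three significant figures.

ω = 2π·5883/60 = 616.1 rad/s
For an in-line slider-crank, x = r cosθ + √(L² − r² sin²θ), so v = −rω sinθ·[1 + r cosθ/√(L² − r² sin²θ)].
With r = 0.0348 m, L = 0.1299 m, θ = 111.8°: √(L² − r² sin²θ) = 0.12582 m.
v = −0.0348·616.1·0.92849·[1 + 0.0348·-0.37137/0.12582] = -17.861 m/s.
|v| = 17.861 m/s.

17.9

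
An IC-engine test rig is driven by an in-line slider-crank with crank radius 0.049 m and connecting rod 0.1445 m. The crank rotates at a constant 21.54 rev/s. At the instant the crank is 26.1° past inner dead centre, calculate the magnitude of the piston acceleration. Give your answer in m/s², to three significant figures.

1000

ω = 2π·21.5 = 135.3 rad/s
x(θ) = r cosθ + √(L² − r² sin²θ); with ω constant, a = ω²·d²x/dθ².
d²x/dθ² = −r cosθ − r²(cos2θ)/√u − r⁴ sin²2θ/(4u^{3/2}),  u = L² − r² sin²θ = 0.0204155 m².
Substituting r = 0.049 m, L = 0.1445 m, θ = 26.1°: d²x/dθ² = -0.054611 m.
a = ω²·d²x/dθ² = (135.3)²·(-0.054611) = -1000.3 m/s²;  |a| = 1000.3 m/s².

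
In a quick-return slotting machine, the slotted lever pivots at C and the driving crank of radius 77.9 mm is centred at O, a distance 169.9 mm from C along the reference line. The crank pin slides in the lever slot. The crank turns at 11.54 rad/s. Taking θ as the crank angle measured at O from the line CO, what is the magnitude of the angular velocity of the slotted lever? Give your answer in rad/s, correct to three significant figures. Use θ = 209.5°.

ω = 11.54 rad/s
Crank pin A relative to C: A = (d + r cosθ, r sinθ); lever angle φ = atan2(r sinθ, d + r cosθ).
Differentiating tanφ: φ̇ = rω(d cosθ + r)/(d² + r² + 2dr cosθ).
d² + r² + 2dr cosθ = |CA|² = 0.0118957 m²;  d cosθ + r = -0.069973 m.
|ω_lever| = |0.0779·11.54·-0.069973| / 0.0118957 = 5.2879 rad/s.

5.29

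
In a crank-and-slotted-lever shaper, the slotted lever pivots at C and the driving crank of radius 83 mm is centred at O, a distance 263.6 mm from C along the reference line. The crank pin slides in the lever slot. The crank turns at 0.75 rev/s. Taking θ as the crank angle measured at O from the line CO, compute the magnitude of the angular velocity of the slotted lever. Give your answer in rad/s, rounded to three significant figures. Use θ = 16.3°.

1.11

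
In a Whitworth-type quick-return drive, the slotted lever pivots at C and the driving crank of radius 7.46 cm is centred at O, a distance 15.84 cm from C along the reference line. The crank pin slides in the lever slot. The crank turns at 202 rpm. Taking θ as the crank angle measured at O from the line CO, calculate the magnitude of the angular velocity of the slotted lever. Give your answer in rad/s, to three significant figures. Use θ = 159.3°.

ω = 21.15 rad/s (from 202 rpm).
Crank pin A relative to C: A = (d + r cosθ, r sinθ); lever angle φ = atan2(r sinθ, d + r cosθ).
Differentiating tanφ: φ̇ = rω(d cosθ + r)/(d² + r² + 2dr cosθ).
d² + r² + 2dr cosθ = |CA|² = 0.00854811 m²;  d cosθ + r = -0.073574 m.
|ω_lever| = |0.0746·21.15·-0.073574| / 0.00854811 = 13.582 rad/s.

13.6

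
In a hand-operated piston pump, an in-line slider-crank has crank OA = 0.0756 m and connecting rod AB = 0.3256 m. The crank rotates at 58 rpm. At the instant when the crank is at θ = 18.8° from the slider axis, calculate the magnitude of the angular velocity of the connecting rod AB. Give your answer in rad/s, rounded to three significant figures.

1.34

ω = 6.074 rad/s (converted from 58 rpm).
The rod makes angle φ with the slider axis where L sinφ = r sinθ; differentiating, L cosφ·φ̇ = r ω cosθ.
L cosφ = √(L² − r² sin²θ) = 0.32469 m.
|ω_rod| = r ω |cosθ| / √(L² − r² sin²θ) = 0.0756·6.074·0.94665/0.32469 = 1.3388 rad/s.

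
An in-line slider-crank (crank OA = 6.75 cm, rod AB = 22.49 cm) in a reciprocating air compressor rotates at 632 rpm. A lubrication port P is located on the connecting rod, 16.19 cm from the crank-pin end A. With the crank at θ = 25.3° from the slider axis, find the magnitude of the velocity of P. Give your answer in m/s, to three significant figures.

ω = 66.18 rad/s.  Crank-pin speed |V_A| = rω = 4.4673 m/s, perpendicular to OA.
Rod angle: sinφ = −(r/L) sinθ ⇒ φ = -7.369°; ω_rod = −rω cosθ/√(L²−r²sin²θ) = -18.108 rad/s.
V_P = V_A + ω_rod × AP, with AP = 0.1619 m along the rod.
Components: V_Px = −rω sinθ − a·ω_rod·sinφ = -2.2852 m/s;  V_Py = rω cosθ + a·ω_rod·cosφ = +1.1314 m/s.
|V_P| = √(V_Px² + V_Py²) = 2.5499 m/s.

2.55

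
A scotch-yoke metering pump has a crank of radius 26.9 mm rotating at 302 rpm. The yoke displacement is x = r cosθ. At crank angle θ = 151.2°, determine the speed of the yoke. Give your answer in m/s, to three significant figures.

0.410

ω = 31.63 rad/s (from 302 rpm).
x = r cosθ ⇒ ẋ = −rω sinθ.
|v| = rω|sinθ| = 0.0269·31.63·|sin 151.2°| = 0.40984 m/s.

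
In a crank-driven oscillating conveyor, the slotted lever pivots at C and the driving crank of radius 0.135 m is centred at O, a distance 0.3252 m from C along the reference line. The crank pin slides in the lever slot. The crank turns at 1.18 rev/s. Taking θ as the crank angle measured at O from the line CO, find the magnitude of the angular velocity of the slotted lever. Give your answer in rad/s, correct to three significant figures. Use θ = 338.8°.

ω = 7.414 rad/s (from 1.18 rev/s).
Crank pin A relative to C: A = (d + r cosθ, r sinθ); lever angle φ = atan2(r sinθ, d + r cosθ).
Differentiating tanφ: φ̇ = rω(d cosθ + r)/(d² + r² + 2dr cosθ).
d² + r² + 2dr cosθ = |CA|² = 0.205842 m²;  d cosθ + r = +0.43819 m.
|ω_lever| = |0.135·7.414·+0.43819| / 0.205842 = 2.1307 rad/s.

2.13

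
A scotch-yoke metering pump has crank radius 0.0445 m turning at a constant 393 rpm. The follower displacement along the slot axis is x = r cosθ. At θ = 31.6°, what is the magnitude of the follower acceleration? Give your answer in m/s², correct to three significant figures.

64.2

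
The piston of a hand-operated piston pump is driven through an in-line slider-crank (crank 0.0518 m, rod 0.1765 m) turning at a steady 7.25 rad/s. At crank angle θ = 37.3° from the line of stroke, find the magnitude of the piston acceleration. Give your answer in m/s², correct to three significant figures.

2.40

ω = 7.25 rad/s
x(θ) = r cosθ + √(L² − r² sin²θ); with ω constant, a = ω²·d²x/dθ².
d²x/dθ² = −r cosθ − r²(cos2θ)/√u − r⁴ sin²2θ/(4u^{3/2}),  u = L² − r² sin²θ = 0.0301669 m².
Substituting r = 0.0518 m, L = 0.1765 m, θ = 37.3°: d²x/dθ² = -0.045627 m.
a = ω²·d²x/dθ² = (7.25)²·(-0.045627) = -2.3983 m/s²;  |a| = 2.3983 m/s².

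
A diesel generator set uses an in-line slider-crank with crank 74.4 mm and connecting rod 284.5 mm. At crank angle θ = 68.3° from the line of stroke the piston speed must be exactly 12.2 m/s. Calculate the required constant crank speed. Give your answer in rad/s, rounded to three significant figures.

160

For an in-line slider-crank, |v_piston| = rω|sinθ|·[1 + r cosθ/√(L² − r² sin²θ)].
With r = 0.0744 m, L = 0.2845 m, θ = 68.3°: the bracketed kinematic factor |dx/dθ| = 0.076018 m.
ω = v/|dx/dθ| = 12.2/0.076018 = 160.49 rad/s.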